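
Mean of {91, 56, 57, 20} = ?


Sum = 91 + 56 + 57 + 20 = 224
n = 4
Mean = 224/4 = 56.0000

Mean = 56.0000


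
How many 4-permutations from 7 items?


P(7,4) = 7!/3!
= 5040/6
= 840

P(7,4) = 840


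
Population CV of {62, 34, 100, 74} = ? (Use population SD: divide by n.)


Mean = 67.5000
SD = 23.7224
CV = (23.7224/67.5000)*100 = 35.1442%

CV = 35.1442%


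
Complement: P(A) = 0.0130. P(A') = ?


P(not A) = 1 - 0.0130 = 0.9870

P(not A) = 0.9870


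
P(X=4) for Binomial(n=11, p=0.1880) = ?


C(11,4) = 330
p^4 = 0.001249
(1-p)^7 = 0.232751
P = 330 * 0.001249 * 0.232751 = 0.0959

P(X=4) = 0.0959


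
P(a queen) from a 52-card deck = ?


4 queens in 52 cards
P = 4/52 = 0.0769

P = 0.0769


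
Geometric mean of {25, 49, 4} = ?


Product = 25 × 49 × 4 = 4900
GM = 4900^(1/3) = 16.9850

GM = 16.9850


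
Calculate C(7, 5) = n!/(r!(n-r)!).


C(7,5) = 7!/(5! × 2!)
= 5040/(120 × 2)
= 21

C(7,5) = 21


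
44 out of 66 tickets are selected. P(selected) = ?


P = 44/66 = 0.6667

P = 0.6667


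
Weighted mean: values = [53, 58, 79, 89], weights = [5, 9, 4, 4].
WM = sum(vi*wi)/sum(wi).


Numerator = 53*5 + 58*9 + 79*4 + 89*4 = 1459
Denominator = 5 + 9 + 4 + 4 = 22
WM = 1459/22 = 66.3182

WM = 66.3182


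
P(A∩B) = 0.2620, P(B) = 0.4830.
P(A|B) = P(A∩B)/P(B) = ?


P(A|B) = 0.2620/0.4830 = 0.5424

P(A|B) = 0.5424


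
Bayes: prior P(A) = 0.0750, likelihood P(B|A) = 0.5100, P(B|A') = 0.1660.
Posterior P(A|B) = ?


P(B) = P(B|A)*P(A) + P(B|A')*P(A')
= 0.5100*0.0750 + 0.1660*0.9250
= 0.038250 + 0.153550 = 0.191800
P(A|B) = 0.038250/0.191800 = 0.1994

P(A|B) = 0.1994


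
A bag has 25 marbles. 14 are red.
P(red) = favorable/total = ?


P = 14/25 = 0.5600

P = 0.5600


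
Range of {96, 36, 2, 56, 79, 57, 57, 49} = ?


Max = 96, Min = 2
Range = 96 - 2 = 94

Range = 94


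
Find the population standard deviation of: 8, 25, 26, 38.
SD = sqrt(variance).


Mean = 24.2500
Variance = 114.1875
SD = sqrt(114.1875) = 10.6859

SD = 10.6859


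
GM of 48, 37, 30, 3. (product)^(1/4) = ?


Product = 48 × 37 × 30 × 3 = 159840
GM = 159840^(1/4) = 19.9950

GM = 19.9950


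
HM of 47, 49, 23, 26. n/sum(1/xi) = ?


Sum of reciprocals = 1/47 + 1/49 + 1/23 + 1/26 = 0.123625
HM = 4/0.123625 = 32.3560

HM = 32.3560


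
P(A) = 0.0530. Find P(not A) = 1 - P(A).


P(not A) = 1 - 0.0530 = 0.9470

P(not A) = 0.9470


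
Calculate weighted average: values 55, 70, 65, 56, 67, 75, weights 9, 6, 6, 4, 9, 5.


Numerator = 55*9 + 70*6 + 65*6 + 56*4 + 67*9 + 75*5 = 2507
Denominator = 9 + 6 + 6 + 4 + 9 + 5 = 39
WM = 2507/39 = 64.2821

WM = 64.2821


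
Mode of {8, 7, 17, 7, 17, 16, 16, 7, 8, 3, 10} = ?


Frequencies: 3:1, 7:3, 8:2, 10:1, 16:2, 17:2
Max frequency = 3
Mode = 7

Mode = 7


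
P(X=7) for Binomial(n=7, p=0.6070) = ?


C(7,7) = 1
p^7 = 0.030361
(1-p)^0 = 1.000000
P = 1 * 0.030361 * 1.000000 = 0.0304

P(X=7) = 0.0304


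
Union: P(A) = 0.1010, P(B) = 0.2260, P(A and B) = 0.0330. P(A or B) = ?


P(A∪B) = 0.1010 + 0.2260 - 0.0330
= 0.3270 - 0.0330
= 0.2940

P(A∪B) = 0.2940


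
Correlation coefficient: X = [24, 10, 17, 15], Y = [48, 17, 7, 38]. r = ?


Mean X = 16.5000, Mean Y = 27.5000
SD X = 5.024938, SD Y = 16.286497
Cov = 49.000000
r = 49.000000/(5.024938*16.286497) = 0.5987

r = 0.5987


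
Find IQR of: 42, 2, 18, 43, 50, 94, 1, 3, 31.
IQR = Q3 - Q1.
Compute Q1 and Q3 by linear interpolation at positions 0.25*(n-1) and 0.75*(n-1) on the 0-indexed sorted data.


Sorted: 1, 2, 3, 18, 31, 42, 43, 50, 94
Q1 (25th %ile) = 3.0000
Q3 (75th %ile) = 43.0000
IQR = 43.0000 - 3.0000 = 40.0000

IQR = 40.0000


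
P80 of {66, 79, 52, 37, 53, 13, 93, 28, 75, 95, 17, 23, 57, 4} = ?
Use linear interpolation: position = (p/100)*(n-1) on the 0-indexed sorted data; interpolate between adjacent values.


Sorted: 4, 13, 17, 23, 28, 37, 52, 53, 57, 66, 75, 79, 93, 95
n = 14
Index = 80/100 * 13 = 10.4000
Lower = data[10] = 75, Upper = data[11] = 79
P80 = 75 + 0.4000*(4) = 76.6000

P80 = 76.6000


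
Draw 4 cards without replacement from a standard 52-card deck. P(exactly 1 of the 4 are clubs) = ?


Hypergeometric: P(X=1) = C(13,1)·C(39,3) / C(52,4)
= 13 × 9139 / 270725
= 118807/270725 = 0.4388

P = 0.4388


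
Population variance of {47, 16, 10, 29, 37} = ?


Mean = 27.8000
Squared deviations: 368.6400, 139.2400, 316.8400, 1.4400, 84.6400
Sum = 910.8000
Variance = 910.8000/5 = 182.1600

Variance = 182.1600


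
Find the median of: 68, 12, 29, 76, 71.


Sorted: 12, 29, 68, 71, 76
n = 5 (odd)
Middle value = 68

Median = 68


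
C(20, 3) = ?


C(20,3) = 20!/(3! × 17!)
= 2432902008176640000/(6 × 355687428096000)
= 1140

C(20,3) = 1140


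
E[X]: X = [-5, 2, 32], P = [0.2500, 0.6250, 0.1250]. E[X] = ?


E[X] = -5*0.2500 + 2*0.6250 + 32*0.1250
= -1.2500 + 1.2500 + 4.0000
= 4.0000

E[X] = 4.0000


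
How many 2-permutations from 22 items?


P(22,2) = 22!/20!
= 1124000727777607680000/2432902008176640000
= 462

P(22,2) = 462


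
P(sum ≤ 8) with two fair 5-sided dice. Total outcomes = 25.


Total outcomes = 5×5 = 25
Favorable (sum ≤ 8): 22
P = 22/25 = 0.8800

P = 0.8800


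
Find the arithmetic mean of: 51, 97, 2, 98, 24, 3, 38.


Sum = 51 + 97 + 2 + 98 + 24 + 3 + 38 = 313
n = 7
Mean = 313/7 = 44.7143

Mean = 44.7143


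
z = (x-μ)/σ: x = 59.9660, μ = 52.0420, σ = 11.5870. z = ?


z = (59.9660 - 52.0420)/11.5870
= 7.9240/11.5870
= 0.6839

z = 0.6839


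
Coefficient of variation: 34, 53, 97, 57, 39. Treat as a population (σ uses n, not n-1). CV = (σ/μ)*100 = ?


Mean = 56.0000
SD = 22.1991
CV = (22.1991/56.0000)*100 = 39.6412%

CV = 39.6412%


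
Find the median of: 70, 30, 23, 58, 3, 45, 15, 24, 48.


Sorted: 3, 15, 23, 24, 30, 45, 48, 58, 70
n = 9 (odd)
Middle value = 30

Median = 30


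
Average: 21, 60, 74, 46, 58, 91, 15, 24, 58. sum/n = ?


Sum = 21 + 60 + 74 + 46 + 58 + 91 + 15 + 24 + 58 = 447
n = 9
Mean = 447/9 = 49.6667

Mean = 49.6667


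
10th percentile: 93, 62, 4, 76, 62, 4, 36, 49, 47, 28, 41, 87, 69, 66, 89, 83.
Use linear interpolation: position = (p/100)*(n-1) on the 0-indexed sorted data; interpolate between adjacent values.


Sorted: 4, 4, 28, 36, 41, 47, 49, 62, 62, 66, 69, 76, 83, 87, 89, 93
n = 16
Index = 10/100 * 15 = 1.5000
Lower = data[1] = 4, Upper = data[2] = 28
P10 = 4 + 0.5000*(24) = 16.0000

P10 = 16.0000


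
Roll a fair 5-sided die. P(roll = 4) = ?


Favorable outcomes (roll = 4): 1
Total outcomes = 5
P = 1/5 = 0.2000

P = 0.2000


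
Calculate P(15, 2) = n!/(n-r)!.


P(15,2) = 15!/13!
= 1307674368000/6227020800
= 210

P(15,2) = 210


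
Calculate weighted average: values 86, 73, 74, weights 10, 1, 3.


Numerator = 86*10 + 73*1 + 74*3 = 1155
Denominator = 10 + 1 + 3 = 14
WM = 1155/14 = 82.5000

WM = 82.5000


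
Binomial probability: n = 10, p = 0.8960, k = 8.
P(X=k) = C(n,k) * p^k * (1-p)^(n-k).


C(10,8) = 45
p^8 = 0.415398
(1-p)^2 = 0.010816
P = 45 * 0.415398 * 0.010816 = 0.2022

P(X=8) = 0.2022


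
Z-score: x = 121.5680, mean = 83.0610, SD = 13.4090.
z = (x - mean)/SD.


z = (121.5680 - 83.0610)/13.4090
= 38.5070/13.4090
= 2.8717

z = 2.8717


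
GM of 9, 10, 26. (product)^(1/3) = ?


Product = 9 × 10 × 26 = 2340
GM = 2340^(1/3) = 13.2761

GM = 13.2761


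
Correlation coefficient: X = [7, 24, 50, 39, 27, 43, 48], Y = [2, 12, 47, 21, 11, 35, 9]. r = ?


Mean X = 34.0000, Mean Y = 19.5714
SD X = 14.322809, SD Y = 14.850273
Cov = 149.571429
r = 149.571429/(14.322809*14.850273) = 0.7032

r = 0.7032


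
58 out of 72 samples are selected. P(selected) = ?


P = 58/72 = 0.8056

P = 0.8056


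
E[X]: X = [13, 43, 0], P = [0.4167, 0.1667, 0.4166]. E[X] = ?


E[X] = 13*0.4167 + 43*0.1667 + 0*0.4166
= 5.4171 + 7.1681 + 0
= 12.5852

E[X] = 12.5852


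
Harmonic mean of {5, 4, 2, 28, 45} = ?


Sum of reciprocals = 1/5 + 1/4 + 1/2 + 1/28 + 1/45 = 1.007937
HM = 5/1.007937 = 4.9606

HM = 4.9606


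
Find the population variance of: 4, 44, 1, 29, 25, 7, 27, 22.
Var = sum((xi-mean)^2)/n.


Mean = 19.8750
Squared deviations: 252.0156, 582.0156, 356.2656, 83.2656, 26.2656, 165.7656, 50.7656, 4.5156
Sum = 1520.8750
Variance = 1520.8750/8 = 190.1094

Variance = 190.1094


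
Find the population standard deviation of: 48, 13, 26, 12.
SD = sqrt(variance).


Mean = 24.7500
Variance = 210.6875
SD = sqrt(210.6875) = 14.5151

SD = 14.5151


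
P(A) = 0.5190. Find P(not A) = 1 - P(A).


P(not A) = 1 - 0.5190 = 0.4810

P(not A) = 0.4810


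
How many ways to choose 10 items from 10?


C(10,10) = 10!/(10! × 0!)
= 3628800/(3628800 × 1)
= 1

C(10,10) = 1


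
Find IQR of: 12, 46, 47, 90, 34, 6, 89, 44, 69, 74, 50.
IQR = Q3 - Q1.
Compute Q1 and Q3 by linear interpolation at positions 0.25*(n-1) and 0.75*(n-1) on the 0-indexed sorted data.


Sorted: 6, 12, 34, 44, 46, 47, 50, 69, 74, 89, 90
Q1 (25th %ile) = 39.0000
Q3 (75th %ile) = 71.5000
IQR = 71.5000 - 39.0000 = 32.5000

IQR = 32.5000


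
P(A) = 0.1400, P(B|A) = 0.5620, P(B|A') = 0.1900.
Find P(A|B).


P(B) = P(B|A)*P(A) + P(B|A')*P(A')
= 0.5620*0.1400 + 0.1900*0.8600
= 0.078680 + 0.163400 = 0.242080
P(A|B) = 0.078680/0.242080 = 0.3250

P(A|B) = 0.3250


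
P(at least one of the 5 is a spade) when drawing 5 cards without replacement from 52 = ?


P(at least one) = 1 - P(none)
P(none) = (39/52) × (38/51) × (37/50) × (36/49) × (35/48) = 0.221534
P(at least one) = 1 - 0.221534 = 0.7785

P = 0.7785


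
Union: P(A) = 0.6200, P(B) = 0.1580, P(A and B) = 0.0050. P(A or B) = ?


P(A∪B) = 0.6200 + 0.1580 - 0.0050
= 0.7780 - 0.0050
= 0.7730

P(A∪B) = 0.7730


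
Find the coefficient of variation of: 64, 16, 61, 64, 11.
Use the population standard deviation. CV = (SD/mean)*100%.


Mean = 43.2000
SD = 24.3261
CV = (24.3261/43.2000)*100 = 56.3105%

CV = 56.3105%


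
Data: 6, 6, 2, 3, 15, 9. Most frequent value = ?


Frequencies: 2:1, 3:1, 6:2, 9:1, 15:1
Max frequency = 2
Mode = 6

Mode = 6


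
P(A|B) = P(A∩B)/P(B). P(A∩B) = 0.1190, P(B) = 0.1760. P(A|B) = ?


P(A|B) = 0.1190/0.1760 = 0.6761

P(A|B) = 0.6761


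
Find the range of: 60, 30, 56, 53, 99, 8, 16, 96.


Max = 99, Min = 8
Range = 99 - 8 = 91

Range = 91


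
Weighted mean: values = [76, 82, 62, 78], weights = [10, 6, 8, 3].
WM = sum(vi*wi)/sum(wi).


Numerator = 76*10 + 82*6 + 62*8 + 78*3 = 1982
Denominator = 10 + 6 + 8 + 3 = 27
WM = 1982/27 = 73.4074

WM = 73.4074


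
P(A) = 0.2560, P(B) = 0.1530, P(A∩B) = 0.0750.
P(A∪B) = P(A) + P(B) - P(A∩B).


P(A∪B) = 0.2560 + 0.1530 - 0.0750
= 0.4090 - 0.0750
= 0.3340

P(A∪B) = 0.3340


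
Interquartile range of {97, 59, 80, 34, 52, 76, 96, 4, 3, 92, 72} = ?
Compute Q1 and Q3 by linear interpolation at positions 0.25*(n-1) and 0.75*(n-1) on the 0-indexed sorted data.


Sorted: 3, 4, 34, 52, 59, 72, 76, 80, 92, 96, 97
Q1 (25th %ile) = 43.0000
Q3 (75th %ile) = 86.0000
IQR = 86.0000 - 43.0000 = 43.0000

IQR = 43.0000


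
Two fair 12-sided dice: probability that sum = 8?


Total outcomes = 12×12 = 144
Favorable (sum = 8): 7
P = 7/144 = 0.0486

P = 0.0486


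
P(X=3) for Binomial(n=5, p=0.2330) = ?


C(5,3) = 10
p^3 = 0.012649
(1-p)^2 = 0.588289
P = 10 * 0.012649 * 0.588289 = 0.0744

P(X=3) = 0.0744


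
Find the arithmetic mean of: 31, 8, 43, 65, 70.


Sum = 31 + 8 + 43 + 65 + 70 = 217
n = 5
Mean = 217/5 = 43.4000

Mean = 43.4000


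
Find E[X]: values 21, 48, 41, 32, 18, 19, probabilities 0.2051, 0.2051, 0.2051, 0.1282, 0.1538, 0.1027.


E[X] = 21*0.2051 + 48*0.2051 + 41*0.2051 + 32*0.1282 + 18*0.1538 + 19*0.1027
= 4.3071 + 9.8448 + 8.4091 + 4.1024 + 2.7684 + 1.9513
= 31.3831

E[X] = 31.3831


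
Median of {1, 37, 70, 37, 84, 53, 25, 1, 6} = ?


Sorted: 1, 1, 6, 25, 37, 37, 53, 70, 84
n = 9 (odd)
Middle value = 37

Median = 37


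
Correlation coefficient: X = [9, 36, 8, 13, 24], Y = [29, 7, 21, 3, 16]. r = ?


Mean X = 18.0000, Mean Y = 15.2000
SD X = 10.639549, SD Y = 9.389356
Cov = -52.800000
r = -52.800000/(10.639549*9.389356) = -0.5285

r = -0.5285


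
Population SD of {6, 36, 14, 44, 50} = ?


Mean = 30.0000
Variance = 292.8000
SD = sqrt(292.8000) = 17.1114

SD = 17.1114


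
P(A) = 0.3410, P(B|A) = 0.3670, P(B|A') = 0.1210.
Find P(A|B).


P(B) = P(B|A)*P(A) + P(B|A')*P(A')
= 0.3670*0.3410 + 0.1210*0.6590
= 0.125147 + 0.079739 = 0.204886
P(A|B) = 0.125147/0.204886 = 0.6108

P(A|B) = 0.6108


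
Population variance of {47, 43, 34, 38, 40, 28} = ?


Mean = 38.3333
Squared deviations: 75.1111, 21.7778, 18.7778, 0.1111, 2.7778, 106.7778
Sum = 225.3333
Variance = 225.3333/6 = 37.5556

Variance = 37.5556


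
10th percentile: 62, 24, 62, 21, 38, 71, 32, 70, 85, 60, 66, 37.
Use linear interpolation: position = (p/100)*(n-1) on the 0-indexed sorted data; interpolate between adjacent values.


Sorted: 21, 24, 32, 37, 38, 60, 62, 62, 66, 70, 71, 85
n = 12
Index = 10/100 * 11 = 1.1000
Lower = data[1] = 24, Upper = data[2] = 32
P10 = 24 + 0.1000*(8) = 24.8000

P10 = 24.8000


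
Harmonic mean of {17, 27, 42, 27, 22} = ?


Sum of reciprocals = 1/17 + 1/27 + 1/42 + 1/27 + 1/22 = 0.202162
HM = 5/0.202162 = 24.7327

HM = 24.7327


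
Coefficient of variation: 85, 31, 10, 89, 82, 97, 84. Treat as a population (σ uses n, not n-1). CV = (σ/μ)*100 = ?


Mean = 68.2857
SD = 31.0654
CV = (31.0654/68.2857)*100 = 45.4933%

CV = 45.4933%


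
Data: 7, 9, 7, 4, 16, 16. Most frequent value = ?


Frequencies: 4:1, 7:2, 9:1, 16:2
Max frequency = 2
Mode = 7, 16

Mode = 7, 16


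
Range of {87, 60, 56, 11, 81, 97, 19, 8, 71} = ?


Max = 97, Min = 8
Range = 97 - 8 = 89

Range = 89


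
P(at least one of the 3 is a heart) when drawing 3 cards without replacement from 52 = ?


P(at least one) = 1 - P(none)
P(none) = (39/52) × (38/51) × (37/50) = 0.413529
P(at least one) = 1 - 0.413529 = 0.5865

P = 0.5865


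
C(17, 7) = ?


C(17,7) = 17!/(7! × 10!)
= 355687428096000/(5040 × 3628800)
= 19448

C(17,7) = 19448


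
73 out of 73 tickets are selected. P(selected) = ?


P = 73/73 = 1.0000

P = 1.0000


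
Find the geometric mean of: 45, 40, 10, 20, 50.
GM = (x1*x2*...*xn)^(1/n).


Product = 45 × 40 × 10 × 20 × 50 = 18000000
GM = 18000000^(1/5) = 28.2523

GM = 28.2523


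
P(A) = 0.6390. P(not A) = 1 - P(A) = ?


P(not A) = 1 - 0.6390 = 0.3610

P(not A) = 0.3610


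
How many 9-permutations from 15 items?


P(15,9) = 15!/6!
= 1307674368000/720
= 1816214400

P(15,9) = 1816214400


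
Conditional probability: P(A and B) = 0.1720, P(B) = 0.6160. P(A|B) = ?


P(A|B) = 0.1720/0.6160 = 0.2792

P(A|B) = 0.2792


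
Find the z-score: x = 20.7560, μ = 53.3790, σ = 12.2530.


z = (20.7560 - 53.3790)/12.2530
= -32.6230/12.2530
= -2.6625

z = -2.6625


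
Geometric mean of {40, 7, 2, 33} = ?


Product = 40 × 7 × 2 × 33 = 18480
GM = 18480^(1/4) = 11.6594

GM = 11.6594


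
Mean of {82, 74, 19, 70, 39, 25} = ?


Sum = 82 + 74 + 19 + 70 + 39 + 25 = 309
n = 6
Mean = 309/6 = 51.5000

Mean = 51.5000


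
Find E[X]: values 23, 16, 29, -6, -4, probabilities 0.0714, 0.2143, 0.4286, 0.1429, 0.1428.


E[X] = 23*0.0714 + 16*0.2143 + 29*0.4286 - 6*0.1429 - 4*0.1428
= 1.6422 + 3.4288 + 12.4294 - 0.8574 - 0.5712
= 16.0718

E[X] = 16.0718


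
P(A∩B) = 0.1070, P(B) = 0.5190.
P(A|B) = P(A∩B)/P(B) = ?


P(A|B) = 0.1070/0.5190 = 0.2062

P(A|B) = 0.2062


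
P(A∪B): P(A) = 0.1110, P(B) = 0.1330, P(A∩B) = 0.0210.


P(A∪B) = 0.1110 + 0.1330 - 0.0210
= 0.2440 - 0.0210
= 0.2230

P(A∪B) = 0.2230


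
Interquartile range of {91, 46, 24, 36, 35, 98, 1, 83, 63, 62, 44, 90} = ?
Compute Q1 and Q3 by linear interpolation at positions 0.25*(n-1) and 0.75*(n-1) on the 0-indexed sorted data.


Sorted: 1, 24, 35, 36, 44, 46, 62, 63, 83, 90, 91, 98
Q1 (25th %ile) = 35.7500
Q3 (75th %ile) = 84.7500
IQR = 84.7500 - 35.7500 = 49.0000

IQR = 49.0000


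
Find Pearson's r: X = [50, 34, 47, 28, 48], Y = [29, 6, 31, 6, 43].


Mean X = 41.4000, Mean Y = 23.0000
SD X = 8.754427, SD Y = 14.683324
Cov = 116.400000
r = 116.400000/(8.754427*14.683324) = 0.9055

r = 0.9055


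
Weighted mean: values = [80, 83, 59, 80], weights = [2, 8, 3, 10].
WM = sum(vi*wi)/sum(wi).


Numerator = 80*2 + 83*8 + 59*3 + 80*10 = 1801
Denominator = 2 + 8 + 3 + 10 = 23
WM = 1801/23 = 78.3043

WM = 78.3043


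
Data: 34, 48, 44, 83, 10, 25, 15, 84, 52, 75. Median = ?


Sorted: 10, 15, 25, 34, 44, 48, 52, 75, 83, 84
n = 10 (even)
Middle values: 44 and 48
Median = (44+48)/2 = 46.0000

Median = 46.0000


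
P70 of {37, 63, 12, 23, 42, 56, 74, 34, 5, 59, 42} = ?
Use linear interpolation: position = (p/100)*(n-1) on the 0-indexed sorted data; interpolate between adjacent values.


Sorted: 5, 12, 23, 34, 37, 42, 42, 56, 59, 63, 74
n = 11
Index = 70/100 * 10 = 7.0000
Lower = data[7] = 56, Upper = data[8] = 59
P70 = 56 + 0*(3) = 56.0000

P70 = 56.0000


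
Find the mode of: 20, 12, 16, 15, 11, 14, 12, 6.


Frequencies: 6:1, 11:1, 12:2, 14:1, 15:1, 16:1, 20:1
Max frequency = 2
Mode = 12

Mode = 12


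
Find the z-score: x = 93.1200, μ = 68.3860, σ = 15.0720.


z = (93.1200 - 68.3860)/15.0720
= 24.7340/15.0720
= 1.6411

z = 1.6411


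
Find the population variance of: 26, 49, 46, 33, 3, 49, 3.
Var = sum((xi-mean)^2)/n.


Mean = 29.8571
Squared deviations: 14.8776, 366.4490, 260.5918, 9.8776, 721.3061, 366.4490, 721.3061
Sum = 2460.8571
Variance = 2460.8571/7 = 351.5510

Variance = 351.5510


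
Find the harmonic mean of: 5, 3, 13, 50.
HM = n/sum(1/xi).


Sum of reciprocals = 1/5 + 1/3 + 1/13 + 1/50 = 0.630256
HM = 4/0.630256 = 6.3466

HM = 6.3466


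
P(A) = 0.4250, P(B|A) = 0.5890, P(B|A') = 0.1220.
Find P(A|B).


P(B) = P(B|A)*P(A) + P(B|A')*P(A')
= 0.5890*0.4250 + 0.1220*0.5750
= 0.250325 + 0.070150 = 0.320475
P(A|B) = 0.250325/0.320475 = 0.7811

P(A|B) = 0.7811


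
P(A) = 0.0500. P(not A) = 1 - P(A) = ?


P(not A) = 1 - 0.0500 = 0.9500

P(not A) = 0.9500


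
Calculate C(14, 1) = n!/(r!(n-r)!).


C(14,1) = 14!/(1! × 13!)
= 87178291200/(1 × 6227020800)
= 14

C(14,1) = 14


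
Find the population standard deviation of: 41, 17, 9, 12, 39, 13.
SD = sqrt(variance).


Mean = 21.8333
Variance = 170.8056
SD = sqrt(170.8056) = 13.0693

SD = 13.0693


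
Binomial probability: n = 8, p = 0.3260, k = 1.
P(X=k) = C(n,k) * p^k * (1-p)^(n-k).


C(8,1) = 8
p^1 = 0.326000
(1-p)^7 = 0.063186
P = 8 * 0.326000 * 0.063186 = 0.1648

P(X=1) = 0.1648


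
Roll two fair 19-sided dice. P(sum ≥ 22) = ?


Total outcomes = 19×19 = 361
Favorable (sum ≥ 22): 153
P = 153/361 = 0.4238

P = 0.4238


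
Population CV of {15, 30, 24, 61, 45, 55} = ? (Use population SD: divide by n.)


Mean = 38.3333
SD = 16.6099
CV = (16.6099/38.3333)*100 = 43.3302%

CV = 43.3302%


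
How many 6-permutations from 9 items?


P(9,6) = 9!/3!
= 362880/6
= 60480

P(9,6) = 60480


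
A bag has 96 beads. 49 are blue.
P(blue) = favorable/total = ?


P = 49/96 = 0.5104

P = 0.5104


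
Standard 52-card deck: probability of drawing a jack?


4 jacks in 52 cards
P = 4/52 = 0.0769

P = 0.0769


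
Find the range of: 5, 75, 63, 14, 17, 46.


Max = 75, Min = 5
Range = 75 - 5 = 70

Range = 70


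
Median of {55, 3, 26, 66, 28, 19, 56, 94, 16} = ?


Sorted: 3, 16, 19, 26, 28, 55, 56, 66, 94
n = 9 (odd)
Middle value = 28

Median = 28


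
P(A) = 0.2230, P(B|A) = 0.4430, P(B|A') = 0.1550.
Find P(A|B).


P(B) = P(B|A)*P(A) + P(B|A')*P(A')
= 0.4430*0.2230 + 0.1550*0.7770
= 0.098789 + 0.120435 = 0.219224
P(A|B) = 0.098789/0.219224 = 0.4506

P(A|B) = 0.4506


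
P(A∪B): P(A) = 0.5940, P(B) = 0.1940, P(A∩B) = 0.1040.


P(A∪B) = 0.5940 + 0.1940 - 0.1040
= 0.7880 - 0.1040
= 0.6840

P(A∪B) = 0.6840


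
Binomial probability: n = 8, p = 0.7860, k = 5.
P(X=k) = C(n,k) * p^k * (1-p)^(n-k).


C(8,5) = 56
p^5 = 0.299994
(1-p)^3 = 0.009800
P = 56 * 0.299994 * 0.009800 = 0.1646

P(X=5) = 0.1646


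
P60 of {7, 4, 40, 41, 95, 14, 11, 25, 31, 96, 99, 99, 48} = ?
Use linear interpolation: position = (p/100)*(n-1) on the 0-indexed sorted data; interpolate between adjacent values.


Sorted: 4, 7, 11, 14, 25, 31, 40, 41, 48, 95, 96, 99, 99
n = 13
Index = 60/100 * 12 = 7.2000
Lower = data[7] = 41, Upper = data[8] = 48
P60 = 41 + 0.2000*(7) = 42.4000

P60 = 42.4000


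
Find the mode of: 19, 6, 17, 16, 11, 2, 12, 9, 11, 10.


Frequencies: 2:1, 6:1, 9:1, 10:1, 11:2, 12:1, 16:1, 17:1, 19:1
Max frequency = 2
Mode = 11

Mode = 11


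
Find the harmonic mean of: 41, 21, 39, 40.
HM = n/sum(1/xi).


Sum of reciprocals = 1/41 + 1/21 + 1/39 + 1/40 = 0.122650
HM = 4/0.122650 = 32.6130

HM = 32.6130


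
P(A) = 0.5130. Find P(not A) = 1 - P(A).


P(not A) = 1 - 0.5130 = 0.4870

P(not A) = 0.4870


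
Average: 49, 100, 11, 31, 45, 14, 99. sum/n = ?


Sum = 49 + 100 + 11 + 31 + 45 + 14 + 99 = 349
n = 7
Mean = 349/7 = 49.8571

Mean = 49.8571


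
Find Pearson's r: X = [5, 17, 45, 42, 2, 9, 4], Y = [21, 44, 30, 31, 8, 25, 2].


Mean X = 17.7143, Mean Y = 23.0000
SD X = 16.934447, SD Y = 13.244945
Cov = 128.857143
r = 128.857143/(16.934447*13.244945) = 0.5745

r = 0.5745


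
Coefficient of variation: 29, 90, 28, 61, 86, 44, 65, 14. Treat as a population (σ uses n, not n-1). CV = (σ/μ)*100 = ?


Mean = 52.1250
SD = 26.1316
CV = (26.1316/52.1250)*100 = 50.1325%

CV = 50.1325%


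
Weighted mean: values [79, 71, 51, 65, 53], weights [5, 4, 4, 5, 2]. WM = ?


Numerator = 79*5 + 71*4 + 51*4 + 65*5 + 53*2 = 1314
Denominator = 5 + 4 + 4 + 5 + 2 = 20
WM = 1314/20 = 65.7000

WM = 65.7000


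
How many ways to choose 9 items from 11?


C(11,9) = 11!/(9! × 2!)
= 39916800/(362880 × 2)
= 55

C(11,9) = 55


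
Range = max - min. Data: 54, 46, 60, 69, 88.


Max = 88, Min = 46
Range = 88 - 46 = 42

Range = 42


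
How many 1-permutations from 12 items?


P(12,1) = 12!/11!
= 479001600/39916800
= 12

P(12,1) = 12


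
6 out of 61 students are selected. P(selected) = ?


P = 6/61 = 0.0984

P = 0.0984


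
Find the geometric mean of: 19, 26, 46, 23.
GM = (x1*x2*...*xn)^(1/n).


Product = 19 × 26 × 46 × 23 = 522652
GM = 522652^(1/4) = 26.8877

GM = 26.8877


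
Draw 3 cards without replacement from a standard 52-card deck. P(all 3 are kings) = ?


P(all kings) = (4/52) × (3/51) × (2/50)
= 0.0002

P = 0.0002


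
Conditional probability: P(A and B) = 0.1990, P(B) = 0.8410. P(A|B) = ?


P(A|B) = 0.1990/0.8410 = 0.2366

P(A|B) = 0.2366


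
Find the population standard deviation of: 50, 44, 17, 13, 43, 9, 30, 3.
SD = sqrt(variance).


Mean = 26.1250
Variance = 284.1094
SD = sqrt(284.1094) = 16.8555

SD = 16.8555


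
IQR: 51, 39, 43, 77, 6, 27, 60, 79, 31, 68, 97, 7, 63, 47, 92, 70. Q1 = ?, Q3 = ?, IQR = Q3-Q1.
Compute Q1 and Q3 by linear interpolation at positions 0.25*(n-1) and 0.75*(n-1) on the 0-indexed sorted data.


Sorted: 6, 7, 27, 31, 39, 43, 47, 51, 60, 63, 68, 70, 77, 79, 92, 97
Q1 (25th %ile) = 37.0000
Q3 (75th %ile) = 71.7500
IQR = 71.7500 - 37.0000 = 34.7500

IQR = 34.7500


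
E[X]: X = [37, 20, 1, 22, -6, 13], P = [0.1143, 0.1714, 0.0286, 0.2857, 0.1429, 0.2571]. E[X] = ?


E[X] = 37*0.1143 + 20*0.1714 + 1*0.0286 + 22*0.2857 - 6*0.1429 + 13*0.2571
= 4.2291 + 3.4280 + 0.0286 + 6.2854 - 0.8574 + 3.3423
= 16.4560

E[X] = 16.4560


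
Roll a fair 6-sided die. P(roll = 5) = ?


Favorable outcomes (roll = 5): 1
Total outcomes = 6
P = 1/6 = 0.1667

P = 0.1667


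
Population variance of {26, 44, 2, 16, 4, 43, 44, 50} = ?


Mean = 28.6250
Squared deviations: 6.8906, 236.3906, 708.8906, 159.3906, 606.3906, 206.6406, 236.3906, 456.8906
Sum = 2617.8750
Variance = 2617.8750/8 = 327.2344

Variance = 327.2344


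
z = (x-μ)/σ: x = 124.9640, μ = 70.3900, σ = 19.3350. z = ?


z = (124.9640 - 70.3900)/19.3350
= 54.5740/19.3350
= 2.8225

z = 2.8225


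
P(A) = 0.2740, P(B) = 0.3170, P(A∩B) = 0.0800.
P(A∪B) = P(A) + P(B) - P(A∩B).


P(A∪B) = 0.2740 + 0.3170 - 0.0800
= 0.5910 - 0.0800
= 0.5110

P(A∪B) = 0.5110


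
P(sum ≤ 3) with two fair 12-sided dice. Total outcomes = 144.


Total outcomes = 12×12 = 144
Favorable (sum ≤ 3): 3
P = 3/144 = 0.0208

P = 0.0208


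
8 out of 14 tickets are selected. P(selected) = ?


P = 8/14 = 0.5714

P = 0.5714


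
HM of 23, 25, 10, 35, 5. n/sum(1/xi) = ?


Sum of reciprocals = 1/23 + 1/25 + 1/10 + 1/35 + 1/5 = 0.412050
HM = 5/0.412050 = 12.1345

HM = 12.1345


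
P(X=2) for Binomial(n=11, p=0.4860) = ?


C(11,2) = 55
p^2 = 0.236196
(1-p)^9 = 0.002504
P = 55 * 0.236196 * 0.002504 = 0.0325

P(X=2) = 0.0325


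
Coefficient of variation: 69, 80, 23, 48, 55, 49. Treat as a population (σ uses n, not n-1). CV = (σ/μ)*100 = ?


Mean = 54.0000
SD = 17.9072
CV = (17.9072/54.0000)*100 = 33.1614%

CV = 33.1614%


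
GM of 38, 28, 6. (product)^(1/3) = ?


Product = 38 × 28 × 6 = 6384
GM = 6384^(1/3) = 18.5509

GM = 18.5509


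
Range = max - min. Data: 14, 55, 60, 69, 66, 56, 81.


Max = 81, Min = 14
Range = 81 - 14 = 67

Range = 67


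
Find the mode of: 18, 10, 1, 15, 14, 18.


Frequencies: 1:1, 10:1, 14:1, 15:1, 18:2
Max frequency = 2
Mode = 18

Mode = 18


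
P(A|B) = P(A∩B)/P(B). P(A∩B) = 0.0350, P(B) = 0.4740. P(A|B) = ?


P(A|B) = 0.0350/0.4740 = 0.0738

P(A|B) = 0.0738


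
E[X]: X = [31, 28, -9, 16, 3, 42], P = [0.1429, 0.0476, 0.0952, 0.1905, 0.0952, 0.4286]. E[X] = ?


E[X] = 31*0.1429 + 28*0.0476 - 9*0.0952 + 16*0.1905 + 3*0.0952 + 42*0.4286
= 4.4299 + 1.3328 - 0.8568 + 3.0480 + 0.2856 + 18.0012
= 26.2407

E[X] = 26.2407


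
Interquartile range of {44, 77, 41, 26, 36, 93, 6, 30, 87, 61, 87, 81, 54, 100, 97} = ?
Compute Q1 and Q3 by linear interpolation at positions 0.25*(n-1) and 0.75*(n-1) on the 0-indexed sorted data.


Sorted: 6, 26, 30, 36, 41, 44, 54, 61, 77, 81, 87, 87, 93, 97, 100
Q1 (25th %ile) = 38.5000
Q3 (75th %ile) = 87.0000
IQR = 87.0000 - 38.5000 = 48.5000

IQR = 48.5000


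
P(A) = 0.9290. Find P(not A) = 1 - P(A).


P(not A) = 1 - 0.9290 = 0.0710

P(not A) = 0.0710


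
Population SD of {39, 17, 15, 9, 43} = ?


Mean = 24.6000
Variance = 187.8400
SD = sqrt(187.8400) = 13.7055

SD = 13.7055


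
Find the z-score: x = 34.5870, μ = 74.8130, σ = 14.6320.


z = (34.5870 - 74.8130)/14.6320
= -40.2260/14.6320
= -2.7492

z = -2.7492


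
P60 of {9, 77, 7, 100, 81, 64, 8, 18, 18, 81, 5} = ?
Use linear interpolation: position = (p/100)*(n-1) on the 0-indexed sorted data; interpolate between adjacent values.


Sorted: 5, 7, 8, 9, 18, 18, 64, 77, 81, 81, 100
n = 11
Index = 60/100 * 10 = 6.0000
Lower = data[6] = 64, Upper = data[7] = 77
P60 = 64 + 0*(13) = 64.0000

P60 = 64.0000


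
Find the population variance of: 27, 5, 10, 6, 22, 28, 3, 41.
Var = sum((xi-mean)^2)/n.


Mean = 17.7500
Squared deviations: 85.5625, 162.5625, 60.0625, 138.0625, 18.0625, 105.0625, 217.5625, 540.5625
Sum = 1327.5000
Variance = 1327.5000/8 = 165.9375

Variance = 165.9375


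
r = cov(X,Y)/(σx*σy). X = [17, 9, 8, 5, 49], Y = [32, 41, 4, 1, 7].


Mean X = 17.6000, Mean Y = 17.0000
SD X = 16.193826, SD Y = 16.284962
Cov = -40.600000
r = -40.600000/(16.193826*16.284962) = -0.1540

r = -0.1540


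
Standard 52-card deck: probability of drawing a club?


13 clubs in 52 cards
P = 13/52 = 0.2500

P = 0.2500


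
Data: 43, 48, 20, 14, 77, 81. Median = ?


Sorted: 14, 20, 43, 48, 77, 81
n = 6 (even)
Middle values: 43 and 48
Median = (43+48)/2 = 45.5000

Median = 45.5000


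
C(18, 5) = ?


C(18,5) = 18!/(5! × 13!)
= 6402373705728000/(120 × 6227020800)
= 8568

C(18,5) = 8568


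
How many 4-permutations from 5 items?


P(5,4) = 5!/1!
= 120/1
= 120

P(5,4) = 120


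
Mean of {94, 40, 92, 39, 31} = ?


Sum = 94 + 40 + 92 + 39 + 31 = 296
n = 5
Mean = 296/5 = 59.2000

Mean = 59.2000


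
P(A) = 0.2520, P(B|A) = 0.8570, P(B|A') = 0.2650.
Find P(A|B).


P(B) = P(B|A)*P(A) + P(B|A')*P(A')
= 0.8570*0.2520 + 0.2650*0.7480
= 0.215964 + 0.198220 = 0.414184
P(A|B) = 0.215964/0.414184 = 0.5214

P(A|B) = 0.5214


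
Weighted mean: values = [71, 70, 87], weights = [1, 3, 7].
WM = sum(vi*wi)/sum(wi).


Numerator = 71*1 + 70*3 + 87*7 = 890
Denominator = 1 + 3 + 7 = 11
WM = 890/11 = 80.9091

WM = 80.9091


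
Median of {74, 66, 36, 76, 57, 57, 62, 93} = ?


Sorted: 36, 57, 57, 62, 66, 74, 76, 93
n = 8 (even)
Middle values: 62 and 66
Median = (62+66)/2 = 64.0000

Median = 64.0000


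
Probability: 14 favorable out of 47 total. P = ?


P = 14/47 = 0.2979

P = 0.2979


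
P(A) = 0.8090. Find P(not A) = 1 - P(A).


P(not A) = 1 - 0.8090 = 0.1910

P(not A) = 0.1910


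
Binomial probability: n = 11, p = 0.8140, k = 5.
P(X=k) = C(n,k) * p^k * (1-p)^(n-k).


C(11,5) = 462
p^5 = 0.357373
(1-p)^6 = 4.140737e-05
P = 462 * 0.357373 * 4.140737e-05 = 0.0068

P(X=5) = 0.0068


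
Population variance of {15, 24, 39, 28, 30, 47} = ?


Mean = 30.5000
Squared deviations: 240.2500, 42.2500, 72.2500, 6.2500, 0.2500, 272.2500
Sum = 633.5000
Variance = 633.5000/6 = 105.5833

Variance = 105.5833


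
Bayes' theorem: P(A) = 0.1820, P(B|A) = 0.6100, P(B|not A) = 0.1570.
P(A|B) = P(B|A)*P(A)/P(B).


P(B) = P(B|A)*P(A) + P(B|A')*P(A')
= 0.6100*0.1820 + 0.1570*0.8180
= 0.111020 + 0.128426 = 0.239446
P(A|B) = 0.111020/0.239446 = 0.4637

P(A|B) = 0.4637


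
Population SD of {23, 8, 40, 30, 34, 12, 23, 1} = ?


Mean = 21.3750
Variance = 158.4844
SD = sqrt(158.4844) = 12.5891

SD = 12.5891


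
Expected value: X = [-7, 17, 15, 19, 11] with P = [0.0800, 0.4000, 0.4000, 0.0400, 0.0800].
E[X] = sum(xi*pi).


E[X] = -7*0.0800 + 17*0.4000 + 15*0.4000 + 19*0.0400 + 11*0.0800
= -0.5600 + 6.8000 + 6.0000 + 0.7600 + 0.8800
= 13.8800

E[X] = 13.8800


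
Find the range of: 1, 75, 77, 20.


Max = 77, Min = 1
Range = 77 - 1 = 76

Range = 76


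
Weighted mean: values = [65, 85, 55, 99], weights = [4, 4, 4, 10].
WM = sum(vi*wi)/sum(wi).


Numerator = 65*4 + 85*4 + 55*4 + 99*10 = 1810
Denominator = 4 + 4 + 4 + 10 = 22
WM = 1810/22 = 82.2727

WM = 82.2727


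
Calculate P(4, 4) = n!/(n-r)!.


P(4,4) = 4!/0!
= 24/1
= 24

P(4,4) = 24


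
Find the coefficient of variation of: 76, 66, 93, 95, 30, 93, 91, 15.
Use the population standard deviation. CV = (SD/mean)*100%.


Mean = 69.8750
SD = 29.1566
CV = (29.1566/69.8750)*100 = 41.7268%

CV = 41.7268%


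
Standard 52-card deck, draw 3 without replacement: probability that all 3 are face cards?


P(all face cards) = (12/52) × (11/51) × (10/50)
= 0.0100

P = 0.0100


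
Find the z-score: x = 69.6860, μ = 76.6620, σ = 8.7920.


z = (69.6860 - 76.6620)/8.7920
= -6.9760/8.7920
= -0.7934

z = -0.7934


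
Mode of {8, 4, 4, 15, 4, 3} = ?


Frequencies: 3:1, 4:3, 8:1, 15:1
Max frequency = 3
Mode = 4

Mode = 4


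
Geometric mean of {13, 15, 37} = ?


Product = 13 × 15 × 37 = 7215
GM = 7215^(1/3) = 19.3232

GM = 19.3232


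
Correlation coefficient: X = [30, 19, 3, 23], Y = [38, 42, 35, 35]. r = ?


Mean X = 18.7500, Mean Y = 37.5000
SD X = 9.908961, SD Y = 2.872281
Cov = 8.875000
r = 8.875000/(9.908961*2.872281) = 0.3118

r = 0.3118


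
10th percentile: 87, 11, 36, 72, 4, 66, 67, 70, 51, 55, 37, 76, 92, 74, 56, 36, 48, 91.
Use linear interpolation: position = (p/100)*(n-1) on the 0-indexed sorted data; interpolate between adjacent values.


Sorted: 4, 11, 36, 36, 37, 48, 51, 55, 56, 66, 67, 70, 72, 74, 76, 87, 91, 92
n = 18
Index = 10/100 * 17 = 1.7000
Lower = data[1] = 11, Upper = data[2] = 36
P10 = 11 + 0.7000*(25) = 28.5000

P10 = 28.5000


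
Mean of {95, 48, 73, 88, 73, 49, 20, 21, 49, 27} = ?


Sum = 95 + 48 + 73 + 88 + 73 + 49 + 20 + 21 + 49 + 27 = 543
n = 10
Mean = 543/10 = 54.3000

Mean = 54.3000


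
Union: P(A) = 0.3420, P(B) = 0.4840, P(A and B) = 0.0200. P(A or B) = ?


P(A∪B) = 0.3420 + 0.4840 - 0.0200
= 0.8260 - 0.0200
= 0.8060

P(A∪B) = 0.8060


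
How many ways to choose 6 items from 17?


C(17,6) = 17!/(6! × 11!)
= 355687428096000/(720 × 39916800)
= 12376

C(17,6) = 12376


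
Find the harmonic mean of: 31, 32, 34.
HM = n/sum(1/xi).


Sum of reciprocals = 1/31 + 1/32 + 1/34 = 0.092920
HM = 3/0.092920 = 32.2859

HM = 32.2859


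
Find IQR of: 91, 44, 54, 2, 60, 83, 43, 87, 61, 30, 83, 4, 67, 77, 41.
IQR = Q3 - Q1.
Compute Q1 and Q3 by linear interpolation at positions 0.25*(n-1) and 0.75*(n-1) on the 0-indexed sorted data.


Sorted: 2, 4, 30, 41, 43, 44, 54, 60, 61, 67, 77, 83, 83, 87, 91
Q1 (25th %ile) = 42.0000
Q3 (75th %ile) = 80.0000
IQR = 80.0000 - 42.0000 = 38.0000

IQR = 38.0000


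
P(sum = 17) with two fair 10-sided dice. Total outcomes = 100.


Total outcomes = 10×10 = 100
Favorable (sum = 17): 4
P = 4/100 = 0.0400

P = 0.0400


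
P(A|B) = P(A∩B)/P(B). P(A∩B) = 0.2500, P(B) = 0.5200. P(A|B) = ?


P(A|B) = 0.2500/0.5200 = 0.4808

P(A|B) = 0.4808


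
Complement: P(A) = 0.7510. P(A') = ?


P(not A) = 1 - 0.7510 = 0.2490

P(not A) = 0.2490


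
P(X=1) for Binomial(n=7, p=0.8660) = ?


C(7,1) = 7
p^1 = 0.866000
(1-p)^6 = 5.789336e-06
P = 7 * 0.866000 * 5.789336e-06 = 3.5095e-05

P(X=1) = 3.5095e-05


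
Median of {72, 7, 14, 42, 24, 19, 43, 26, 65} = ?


Sorted: 7, 14, 19, 24, 26, 42, 43, 65, 72
n = 9 (odd)
Middle value = 26

Median = 26


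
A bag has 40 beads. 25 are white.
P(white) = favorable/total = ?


P = 25/40 = 0.6250

P = 0.6250


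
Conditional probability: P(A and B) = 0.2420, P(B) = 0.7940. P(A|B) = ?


P(A|B) = 0.2420/0.7940 = 0.3048

P(A|B) = 0.3048


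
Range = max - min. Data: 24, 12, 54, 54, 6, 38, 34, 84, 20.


Max = 84, Min = 6
Range = 84 - 6 = 78

Range = 78


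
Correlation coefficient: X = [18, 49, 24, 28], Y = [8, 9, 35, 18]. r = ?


Mean X = 29.7500, Mean Y = 17.5000
SD X = 11.669940, SD Y = 10.828204
Cov = -38.375000
r = -38.375000/(11.669940*10.828204) = -0.3037

r = -0.3037


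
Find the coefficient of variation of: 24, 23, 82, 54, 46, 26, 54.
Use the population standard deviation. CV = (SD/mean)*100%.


Mean = 44.1429
SD = 20.0459
CV = (20.0459/44.1429)*100 = 45.4113%

CV = 45.4113%


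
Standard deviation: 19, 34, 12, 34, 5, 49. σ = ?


Mean = 25.5000
Variance = 223.5833
SD = sqrt(223.5833) = 14.9527

SD = 14.9527


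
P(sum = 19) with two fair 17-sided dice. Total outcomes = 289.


Total outcomes = 17×17 = 289
Favorable (sum = 19): 16
P = 16/289 = 0.0554

P = 0.0554


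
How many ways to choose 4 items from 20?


C(20,4) = 20!/(4! × 16!)
= 2432902008176640000/(24 × 20922789888000)
= 4845

C(20,4) = 4845


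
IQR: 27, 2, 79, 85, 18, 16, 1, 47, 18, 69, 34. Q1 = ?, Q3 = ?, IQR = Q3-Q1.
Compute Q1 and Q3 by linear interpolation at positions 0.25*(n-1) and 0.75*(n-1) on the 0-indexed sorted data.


Sorted: 1, 2, 16, 18, 18, 27, 34, 47, 69, 79, 85
Q1 (25th %ile) = 17.0000
Q3 (75th %ile) = 58.0000
IQR = 58.0000 - 17.0000 = 41.0000

IQR = 41.0000


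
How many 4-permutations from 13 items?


P(13,4) = 13!/9!
= 6227020800/362880
= 17160

P(13,4) = 17160


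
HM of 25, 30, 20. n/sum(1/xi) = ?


Sum of reciprocals = 1/25 + 1/30 + 1/20 = 0.123333
HM = 3/0.123333 = 24.3243

HM = 24.3243


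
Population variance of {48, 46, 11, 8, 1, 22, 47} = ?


Mean = 26.1429
Squared deviations: 477.7347, 394.3061, 229.3061, 329.1633, 632.1633, 17.1633, 435.0204
Sum = 2514.8571
Variance = 2514.8571/7 = 359.2653

Variance = 359.2653


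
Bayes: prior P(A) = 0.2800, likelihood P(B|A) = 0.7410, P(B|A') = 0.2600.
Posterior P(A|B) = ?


P(B) = P(B|A)*P(A) + P(B|A')*P(A')
= 0.7410*0.2800 + 0.2600*0.7200
= 0.207480 + 0.187200 = 0.394680
P(A|B) = 0.207480/0.394680 = 0.5257

P(A|B) = 0.5257


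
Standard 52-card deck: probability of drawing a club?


13 clubs in 52 cards
P = 13/52 = 0.2500

P = 0.2500


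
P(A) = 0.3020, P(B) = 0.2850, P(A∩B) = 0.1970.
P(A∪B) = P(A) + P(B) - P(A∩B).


P(A∪B) = 0.3020 + 0.2850 - 0.1970
= 0.5870 - 0.1970
= 0.3900

P(A∪B) = 0.3900


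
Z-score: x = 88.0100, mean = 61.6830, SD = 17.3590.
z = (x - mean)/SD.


z = (88.0100 - 61.6830)/17.3590
= 26.3270/17.3590
= 1.5166

z = 1.5166


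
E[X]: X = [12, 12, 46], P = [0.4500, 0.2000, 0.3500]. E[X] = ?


E[X] = 12*0.4500 + 12*0.2000 + 46*0.3500
= 5.4000 + 2.4000 + 16.1000
= 23.9000

E[X] = 23.9000


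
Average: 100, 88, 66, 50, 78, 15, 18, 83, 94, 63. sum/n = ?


Sum = 100 + 88 + 66 + 50 + 78 + 15 + 18 + 83 + 94 + 63 = 655
n = 10
Mean = 655/10 = 65.5000

Mean = 65.5000


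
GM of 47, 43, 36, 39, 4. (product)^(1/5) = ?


Product = 47 × 43 × 36 × 39 × 4 = 11349936
GM = 11349936^(1/5) = 25.7631

GM = 25.7631


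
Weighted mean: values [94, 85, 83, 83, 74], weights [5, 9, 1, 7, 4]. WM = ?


Numerator = 94*5 + 85*9 + 83*1 + 83*7 + 74*4 = 2195
Denominator = 5 + 9 + 1 + 7 + 4 = 26
WM = 2195/26 = 84.4231

WM = 84.4231


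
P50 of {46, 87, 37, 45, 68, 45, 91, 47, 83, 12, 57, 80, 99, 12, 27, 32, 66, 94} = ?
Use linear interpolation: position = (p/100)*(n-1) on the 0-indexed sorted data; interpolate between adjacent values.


Sorted: 12, 12, 27, 32, 37, 45, 45, 46, 47, 57, 66, 68, 80, 83, 87, 91, 94, 99
n = 18
Index = 50/100 * 17 = 8.5000
Lower = data[8] = 47, Upper = data[9] = 57
P50 = 47 + 0.5000*(10) = 52.0000

P50 = 52.0000


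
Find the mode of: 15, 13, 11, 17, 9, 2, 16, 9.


Frequencies: 2:1, 9:2, 11:1, 13:1, 15:1, 16:1, 17:1
Max frequency = 2
Mode = 9

Mode = 9


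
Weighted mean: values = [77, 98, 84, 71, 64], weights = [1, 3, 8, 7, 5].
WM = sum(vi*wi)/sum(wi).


Numerator = 77*1 + 98*3 + 84*8 + 71*7 + 64*5 = 1860
Denominator = 1 + 3 + 8 + 7 + 5 = 24
WM = 1860/24 = 77.5000

WM = 77.5000


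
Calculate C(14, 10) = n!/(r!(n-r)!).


C(14,10) = 14!/(10! × 4!)
= 87178291200/(3628800 × 24)
= 1001

C(14,10) = 1001


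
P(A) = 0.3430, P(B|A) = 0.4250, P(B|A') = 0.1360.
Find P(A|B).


P(B) = P(B|A)*P(A) + P(B|A')*P(A')
= 0.4250*0.3430 + 0.1360*0.6570
= 0.145775 + 0.089352 = 0.235127
P(A|B) = 0.145775/0.235127 = 0.6200

P(A|B) = 0.6200


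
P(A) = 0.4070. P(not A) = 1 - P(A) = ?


P(not A) = 1 - 0.4070 = 0.5930

P(not A) = 0.5930


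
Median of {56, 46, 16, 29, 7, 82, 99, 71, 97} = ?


Sorted: 7, 16, 29, 46, 56, 71, 82, 97, 99
n = 9 (odd)
Middle value = 56

Median = 56


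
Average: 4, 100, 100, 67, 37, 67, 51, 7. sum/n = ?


Sum = 4 + 100 + 100 + 67 + 37 + 67 + 51 + 7 = 433
n = 8
Mean = 433/8 = 54.1250

Mean = 54.1250


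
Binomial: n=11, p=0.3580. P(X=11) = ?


C(11,11) = 1
p^11 = 1.237979e-05
(1-p)^0 = 1.000000
P = 1 * 1.237979e-05 * 1.000000 = 1.2380e-05

P(X=11) = 1.2380e-05


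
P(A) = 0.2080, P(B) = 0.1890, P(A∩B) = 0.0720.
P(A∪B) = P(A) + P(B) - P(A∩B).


P(A∪B) = 0.2080 + 0.1890 - 0.0720
= 0.3970 - 0.0720
= 0.3250

P(A∪B) = 0.3250


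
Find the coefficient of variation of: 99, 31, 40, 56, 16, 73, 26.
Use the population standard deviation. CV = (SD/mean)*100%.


Mean = 48.7143
SD = 27.1173
CV = (27.1173/48.7143)*100 = 55.6660%

CV = 55.6660%


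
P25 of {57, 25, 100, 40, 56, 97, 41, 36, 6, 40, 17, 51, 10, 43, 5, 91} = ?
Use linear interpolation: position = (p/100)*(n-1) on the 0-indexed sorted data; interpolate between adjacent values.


Sorted: 5, 6, 10, 17, 25, 36, 40, 40, 41, 43, 51, 56, 57, 91, 97, 100
n = 16
Index = 25/100 * 15 = 3.7500
Lower = data[3] = 17, Upper = data[4] = 25
P25 = 17 + 0.7500*(8) = 23.0000

P25 = 23.0000
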